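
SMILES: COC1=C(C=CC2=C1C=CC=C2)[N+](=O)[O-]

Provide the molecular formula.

Heavy atoms from the SMILES: 11 C, 1 N, 3 O.
Implicit hydrogens by atom environment:
  6 × C (aromatic): 1 H each → 6
  4 × C (aromatic): no H
  2 × O: no H
  1 × C: 3 H
  1 × N (charge +1): no H
  1 × O (charge -1): no H
  Total hydrogens = 9.
Molecular formula: C11H9NO3

C11H9NO3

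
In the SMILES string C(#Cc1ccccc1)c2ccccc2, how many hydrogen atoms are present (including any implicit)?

10

Hydrogens are implicit in SMILES; fill each atom to its normal valence:
  10 × C (aromatic): 1 H each → 10
  2 × C (aromatic): no H
  2 × C: no H
  Total hydrogens = 10.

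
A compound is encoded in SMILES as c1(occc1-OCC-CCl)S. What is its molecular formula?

C7H9ClO2S

Heavy atoms from the SMILES: 7 C, 1 Cl, 2 O, 1 S.
Implicit hydrogens by atom environment:
  3 × C: 2 H each → 6
  2 × C (aromatic): 1 H each → 2
  2 × C (aromatic): no H
  1 × Cl: no H
  1 × O (aromatic): no H
  1 × O: no H
  1 × S: 1 H
  Total hydrogens = 9.
Molecular formula: C7H9ClO2S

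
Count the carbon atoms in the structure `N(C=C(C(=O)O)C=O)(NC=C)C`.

7

The symbol for carbon appears 7 times in the SMILES.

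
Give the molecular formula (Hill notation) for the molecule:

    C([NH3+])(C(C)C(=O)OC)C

C6H14NO2+

Heavy atoms from the SMILES: 6 C, 1 N, 2 O.
Implicit hydrogens by atom environment:
  3 × C: 3 H each → 9
  2 × C: 1 H each → 2
  2 × O: no H
  1 × C: no H
  1 × N (charge +1): 3 H
  Total hydrogens = 14.
Net charge +1.
Molecular formula: C6H14NO2+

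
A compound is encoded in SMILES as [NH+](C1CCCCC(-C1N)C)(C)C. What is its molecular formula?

C10H23N2+

Heavy atoms from the SMILES: 10 C, 2 N.
Implicit hydrogens by atom environment:
  4 × C: 2 H each → 8
  3 × C: 3 H each → 9
  3 × C: 1 H each → 3
  1 × N: 2 H
  1 × N (charge +1): 1 H
  Total hydrogens = 23.
Net charge +1.
Molecular formula: C10H23N2+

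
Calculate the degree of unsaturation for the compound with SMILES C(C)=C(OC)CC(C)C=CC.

2

Molecular formula from the SMILES: C10H18O.
DoU = (2C + 2 + N − H − X)/2 = (2·10 + 2 + 0 − 18 − 0)/2 = 4/2 = 2.
(Structurally: 0 ring(s) + 2 π bond(s) = 2.)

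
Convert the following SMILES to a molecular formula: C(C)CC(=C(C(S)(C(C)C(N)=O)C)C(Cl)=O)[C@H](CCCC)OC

C17H30ClNO3S

Heavy atoms from the SMILES: 17 C, 1 Cl, 1 N, 3 O, 1 S.
Implicit hydrogens by atom environment:
  5 × C: 3 H each → 15
  5 × C: 2 H each → 10
  5 × C: no H
  3 × O: no H
  2 × C: 1 H each → 2
  1 × Cl: no H
  1 × N: 2 H
  1 × S: 1 H
  Total hydrogens = 30.
Molecular formula: C17H30ClNO3S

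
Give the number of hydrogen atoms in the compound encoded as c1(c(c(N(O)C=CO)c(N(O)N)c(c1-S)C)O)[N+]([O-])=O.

Hydrogens are implicit in SMILES; fill each atom to its normal valence:
  6 × C (aromatic): no H
  4 × O: 1 H each → 4
  2 × C: 1 H each → 2
  2 × N: no H
  1 × C: 3 H
  1 × N: 2 H
  1 × N (charge +1): no H
  1 × O: no H
  1 × O (charge -1): no H
  1 × S: 1 H
  Total hydrogens = 12.

12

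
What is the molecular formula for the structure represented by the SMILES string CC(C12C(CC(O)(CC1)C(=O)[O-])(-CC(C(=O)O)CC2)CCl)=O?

C15H20ClO6-

Heavy atoms from the SMILES: 15 C, 1 Cl, 6 O.
Implicit hydrogens by atom environment:
  7 × C: 2 H each → 14
  6 × C: no H
  3 × O: no H
  2 × O: 1 H each → 2
  1 × C: 3 H
  1 × C: 1 H
  1 × Cl: no H
  1 × O (charge -1): no H
  Total hydrogens = 20.
Net charge -1.
Molecular formula: C15H20ClO6-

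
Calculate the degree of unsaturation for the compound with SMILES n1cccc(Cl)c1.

4

Molecular formula from the SMILES: C5H4ClN.
DoU = (2C + 2 + N − H − X)/2 = (2·5 + 2 + 1 − 4 − 1)/2 = 8/2 = 4.
(Structurally: 1 ring(s) + 3 π bond(s) = 4.)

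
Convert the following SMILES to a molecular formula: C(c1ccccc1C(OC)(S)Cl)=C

C10H11ClOS

Heavy atoms from the SMILES: 10 C, 1 Cl, 1 O, 1 S.
Implicit hydrogens by atom environment:
  4 × C (aromatic): 1 H each → 4
  2 × C (aromatic): no H
  1 × C: 3 H
  1 × C: 2 H
  1 × C: 1 H
  1 × C: no H
  1 × Cl: no H
  1 × O: no H
  1 × S: 1 H
  Total hydrogens = 11.
Molecular formula: C10H11ClOS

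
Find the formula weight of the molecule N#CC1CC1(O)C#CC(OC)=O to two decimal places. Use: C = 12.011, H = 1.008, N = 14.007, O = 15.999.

Molecular formula: C8H7NO3.
M = 8×12.011 + 7×1.008 + 1×14.007 + 3×15.999 = 165.15 g/mol.

165.15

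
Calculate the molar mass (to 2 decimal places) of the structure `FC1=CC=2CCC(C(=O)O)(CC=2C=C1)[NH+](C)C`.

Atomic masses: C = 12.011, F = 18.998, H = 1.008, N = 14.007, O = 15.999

Molecular formula: C13H17FNO2+.
M = 13×12.011 + 1×18.998 + 17×1.008 + 1×14.007 + 2×15.999 = 238.28 g/mol.

238.28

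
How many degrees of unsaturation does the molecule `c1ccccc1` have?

4

Molecular formula from the SMILES: C6H6.
DoU = (2C + 2 + N − H − X)/2 = (2·6 + 2 + 0 − 6 − 0)/2 = 8/2 = 4.
(Structurally: 1 ring(s) + 3 π bond(s) = 4.)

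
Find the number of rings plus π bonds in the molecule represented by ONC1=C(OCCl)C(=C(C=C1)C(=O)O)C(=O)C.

Molecular formula from the SMILES: C10H10ClNO5.
DoU = (2C + 2 + N − H − X)/2 = (2·10 + 2 + 1 − 10 − 1)/2 = 12/2 = 6.
(Structurally: 1 ring(s) + 5 π bond(s) = 6.)

6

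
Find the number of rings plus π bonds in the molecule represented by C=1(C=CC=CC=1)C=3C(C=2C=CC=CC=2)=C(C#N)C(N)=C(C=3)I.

Molecular formula from the SMILES: C19H13IN2.
DoU = (2C + 2 + N − H − X)/2 = (2·19 + 2 + 2 − 13 − 1)/2 = 28/2 = 14.
(Structurally: 3 ring(s) + 11 π bond(s) = 14.)

14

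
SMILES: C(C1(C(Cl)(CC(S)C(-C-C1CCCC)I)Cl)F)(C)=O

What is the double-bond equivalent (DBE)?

Molecular formula from the SMILES: C13H20Cl2FIOS.
DoU = (2C + 2 + N − H − X)/2 = (2·13 + 2 + 0 − 20 − 4)/2 = 4/2 = 2.
(Structurally: 1 ring(s) + 1 π bond(s) = 2.)

2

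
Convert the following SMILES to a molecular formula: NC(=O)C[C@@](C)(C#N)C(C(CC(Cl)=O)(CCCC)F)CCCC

C17H28ClFN2O2

Heavy atoms from the SMILES: 17 C, 1 Cl, 1 F, 2 N, 2 O.
Implicit hydrogens by atom environment:
  8 × C: 2 H each → 16
  5 × C: no H
  3 × C: 3 H each → 9
  2 × O: no H
  1 × C: 1 H
  1 × Cl: no H
  1 × F: no H
  1 × N: 2 H
  1 × N: no H
  Total hydrogens = 28.
Molecular formula: C17H28ClFN2O2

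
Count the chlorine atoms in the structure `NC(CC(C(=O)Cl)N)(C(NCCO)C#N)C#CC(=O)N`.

1

The symbol for chlorine appears 1 time in the SMILES.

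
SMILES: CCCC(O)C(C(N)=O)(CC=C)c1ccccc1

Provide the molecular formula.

C15H21NO2

Heavy atoms from the SMILES: 15 C, 1 N, 2 O.
Implicit hydrogens by atom environment:
  5 × C (aromatic): 1 H each → 5
  4 × C: 2 H each → 8
  2 × C: 1 H each → 2
  2 × C: no H
  1 × C: 3 H
  1 × C (aromatic): no H
  1 × N: 2 H
  1 × O: 1 H
  1 × O: no H
  Total hydrogens = 21.
Molecular formula: C15H21NO2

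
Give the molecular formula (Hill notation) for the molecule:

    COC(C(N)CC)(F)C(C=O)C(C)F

Heavy atoms from the SMILES: 9 C, 2 F, 1 N, 2 O.
Implicit hydrogens by atom environment:
  4 × C: 1 H each → 4
  3 × C: 3 H each → 9
  2 × F: no H
  2 × O: no H
  1 × C: 2 H
  1 × C: no H
  1 × N: 2 H
  Total hydrogens = 17.
Molecular formula: C9H17F2NO2

C9H17F2NO2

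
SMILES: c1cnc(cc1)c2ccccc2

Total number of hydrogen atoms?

Hydrogens are implicit in SMILES; fill each atom to its normal valence:
  9 × C (aromatic): 1 H each → 9
  2 × C (aromatic): no H
  1 × N (aromatic): no H
  Total hydrogens = 9.

9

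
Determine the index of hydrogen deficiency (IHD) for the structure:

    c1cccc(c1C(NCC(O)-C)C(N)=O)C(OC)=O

6

Molecular formula from the SMILES: C13H18N2O4.
DoU = (2C + 2 + N − H − X)/2 = (2·13 + 2 + 2 − 18 − 0)/2 = 12/2 = 6.
(Structurally: 1 ring(s) + 5 π bond(s) = 6.)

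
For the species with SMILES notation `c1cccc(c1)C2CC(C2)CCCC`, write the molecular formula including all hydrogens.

Heavy atoms from the SMILES: 14 C.
Implicit hydrogens by atom environment:
  5 × C: 2 H each → 10
  5 × C (aromatic): 1 H each → 5
  2 × C: 1 H each → 2
  1 × C: 3 H
  1 × C (aromatic): no H
  Total hydrogens = 20.
Molecular formula: C14H20

C14H20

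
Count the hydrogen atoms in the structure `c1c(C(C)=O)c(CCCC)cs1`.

Hydrogens are implicit in SMILES; fill each atom to its normal valence:
  3 × C: 2 H each → 6
  2 × C: 3 H each → 6
  2 × C (aromatic): 1 H each → 2
  2 × C (aromatic): no H
  1 × C: no H
  1 × O: no H
  1 × S (aromatic): no H
  Total hydrogens = 14.

14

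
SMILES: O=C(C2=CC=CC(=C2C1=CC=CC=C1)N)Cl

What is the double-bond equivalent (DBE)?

Molecular formula from the SMILES: C13H10ClNO.
DoU = (2C + 2 + N − H − X)/2 = (2·13 + 2 + 1 − 10 − 1)/2 = 18/2 = 9.
(Structurally: 2 ring(s) + 7 π bond(s) = 9.)

9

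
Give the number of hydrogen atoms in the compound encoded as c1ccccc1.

Hydrogens are implicit in SMILES; fill each atom to its normal valence:
  6 × C (aromatic): 1 H each → 6
  Total hydrogens = 6.

6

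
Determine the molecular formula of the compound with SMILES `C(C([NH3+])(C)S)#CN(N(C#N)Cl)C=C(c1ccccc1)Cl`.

C13H13Cl2N4S+

Heavy atoms from the SMILES: 13 C, 2 Cl, 4 N, 1 S.
Implicit hydrogens by atom environment:
  5 × C (aromatic): 1 H each → 5
  5 × C: no H
  3 × N: no H
  2 × Cl: no H
  1 × C: 3 H
  1 × C: 1 H
  1 × C (aromatic): no H
  1 × N (charge +1): 3 H
  1 × S: 1 H
  Total hydrogens = 13.
Net charge +1.
Molecular formula: C13H13Cl2N4S+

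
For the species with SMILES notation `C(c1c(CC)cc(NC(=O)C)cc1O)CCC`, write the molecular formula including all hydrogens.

Heavy atoms from the SMILES: 14 C, 1 N, 2 O.
Implicit hydrogens by atom environment:
  4 × C: 2 H each → 8
  4 × C (aromatic): no H
  3 × C: 3 H each → 9
  2 × C (aromatic): 1 H each → 2
  1 × C: no H
  1 × N: 1 H
  1 × O: 1 H
  1 × O: no H
  Total hydrogens = 21.
Molecular formula: C14H21NO2

C14H21NO2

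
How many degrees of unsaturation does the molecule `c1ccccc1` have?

Molecular formula from the SMILES: C6H6.
DoU = (2C + 2 + N − H − X)/2 = (2·6 + 2 + 0 − 6 − 0)/2 = 8/2 = 4.
(Structurally: 1 ring(s) + 3 π bond(s) = 4.)

4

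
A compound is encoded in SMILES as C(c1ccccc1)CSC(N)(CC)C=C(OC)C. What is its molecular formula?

Heavy atoms from the SMILES: 15 C, 1 N, 1 O, 1 S.
Implicit hydrogens by atom environment:
  5 × C (aromatic): 1 H each → 5
  3 × C: 3 H each → 9
  3 × C: 2 H each → 6
  2 × C: no H
  1 × C: 1 H
  1 × C (aromatic): no H
  1 × N: 2 H
  1 × O: no H
  1 × S: no H
  Total hydrogens = 23.
Molecular formula: C15H23NOS

C15H23NOS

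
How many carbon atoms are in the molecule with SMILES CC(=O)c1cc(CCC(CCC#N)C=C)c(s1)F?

The symbol for carbon appears 14 times in the SMILES. Lowercase c denotes aromatic carbon and counts toward C.

14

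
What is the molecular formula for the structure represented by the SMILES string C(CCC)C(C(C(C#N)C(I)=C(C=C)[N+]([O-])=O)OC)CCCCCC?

Heavy atoms from the SMILES: 19 C, 1 I, 2 N, 3 O.
Implicit hydrogens by atom environment:
  9 × C: 2 H each → 18
  4 × C: 1 H each → 4
  3 × C: 3 H each → 9
  3 × C: no H
  2 × O: no H
  1 × I: no H
  1 × N: no H
  1 × N (charge +1): no H
  1 × O (charge -1): no H
  Total hydrogens = 31.
Molecular formula: C19H31IN2O3

C19H31IN2O3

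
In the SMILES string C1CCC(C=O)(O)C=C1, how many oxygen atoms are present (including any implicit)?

2

The symbol for oxygen appears 2 times in the SMILES.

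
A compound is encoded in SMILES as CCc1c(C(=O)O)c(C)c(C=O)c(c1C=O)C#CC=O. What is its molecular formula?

Heavy atoms from the SMILES: 15 C, 5 O.
Implicit hydrogens by atom environment:
  6 × C (aromatic): no H
  4 × O: no H
  3 × C: 1 H each → 3
  3 × C: no H
  2 × C: 3 H each → 6
  1 × C: 2 H
  1 × O: 1 H
  Total hydrogens = 12.
Molecular formula: C15H12O5

C15H12O5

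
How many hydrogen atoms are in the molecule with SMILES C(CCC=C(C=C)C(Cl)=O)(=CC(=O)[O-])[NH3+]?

Hydrogens are implicit in SMILES; fill each atom to its normal valence:
  4 × C: no H
  3 × C: 2 H each → 6
  3 × C: 1 H each → 3
  2 × O: no H
  1 × Cl: no H
  1 × N (charge +1): 3 H
  1 × O (charge -1): no H
  Total hydrogens = 12.

12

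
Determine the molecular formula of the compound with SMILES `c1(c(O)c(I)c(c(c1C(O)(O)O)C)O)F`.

Heavy atoms from the SMILES: 8 C, 1 F, 1 I, 5 O.
Implicit hydrogens by atom environment:
  6 × C (aromatic): no H
  5 × O: 1 H each → 5
  1 × C: 3 H
  1 × C: no H
  1 × F: no H
  1 × I: no H
  Total hydrogens = 8.
Molecular formula: C8H8FIO5

C8H8FIO5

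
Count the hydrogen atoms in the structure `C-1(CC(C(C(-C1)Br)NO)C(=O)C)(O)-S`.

Hydrogens are implicit in SMILES; fill each atom to its normal valence:
  3 × C: 1 H each → 3
  2 × C: 2 H each → 4
  2 × C: no H
  2 × O: 1 H each → 2
  1 × Br: no H
  1 × C: 3 H
  1 × N: 1 H
  1 × O: no H
  1 × S: 1 H
  Total hydrogens = 14.

14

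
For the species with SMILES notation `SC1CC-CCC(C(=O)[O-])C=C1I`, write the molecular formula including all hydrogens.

C9H12IO2S-

Heavy atoms from the SMILES: 9 C, 1 I, 2 O, 1 S.
Implicit hydrogens by atom environment:
  4 × C: 2 H each → 8
  3 × C: 1 H each → 3
  2 × C: no H
  1 × I: no H
  1 × O: no H
  1 × O (charge -1): no H
  1 × S: 1 H
  Total hydrogens = 12.
Net charge -1.
Molecular formula: C9H12IO2S-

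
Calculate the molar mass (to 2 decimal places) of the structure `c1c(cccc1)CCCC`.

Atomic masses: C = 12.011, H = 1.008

Molecular formula: C10H14.
M = 10×12.011 + 14×1.008 = 134.22 g/mol.

134.22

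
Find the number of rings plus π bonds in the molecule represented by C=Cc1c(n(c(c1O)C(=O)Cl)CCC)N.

5

Molecular formula from the SMILES: C10H13ClN2O2.
DoU = (2C + 2 + N − H − X)/2 = (2·10 + 2 + 2 − 13 − 1)/2 = 10/2 = 5.
(Structurally: 1 ring(s) + 4 π bond(s) = 5.)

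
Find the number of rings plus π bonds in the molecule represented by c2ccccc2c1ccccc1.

Molecular formula from the SMILES: C12H10.
DoU = (2C + 2 + N − H − X)/2 = (2·12 + 2 + 0 − 10 − 0)/2 = 16/2 = 8.
(Structurally: 2 ring(s) + 6 π bond(s) = 8.)

8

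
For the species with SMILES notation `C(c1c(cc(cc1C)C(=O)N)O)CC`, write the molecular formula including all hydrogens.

C11H15NO2

Heavy atoms from the SMILES: 11 C, 1 N, 2 O.
Implicit hydrogens by atom environment:
  4 × C (aromatic): no H
  2 × C: 3 H each → 6
  2 × C: 2 H each → 4
  2 × C (aromatic): 1 H each → 2
  1 × C: no H
  1 × N: 2 H
  1 × O: 1 H
  1 × O: no H
  Total hydrogens = 15.
Molecular formula: C11H15NO2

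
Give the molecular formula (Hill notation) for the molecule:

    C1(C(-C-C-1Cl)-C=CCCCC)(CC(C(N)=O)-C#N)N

Heavy atoms from the SMILES: 14 C, 1 Cl, 3 N, 1 O.
Implicit hydrogens by atom environment:
  5 × C: 2 H each → 10
  5 × C: 1 H each → 5
  3 × C: no H
  2 × N: 2 H each → 4
  1 × C: 3 H
  1 × Cl: no H
  1 × N: no H
  1 × O: no H
  Total hydrogens = 22.
Molecular formula: C14H22ClN3O

C14H22ClN3O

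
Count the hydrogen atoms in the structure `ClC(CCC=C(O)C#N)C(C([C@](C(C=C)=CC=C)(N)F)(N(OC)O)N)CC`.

Hydrogens are implicit in SMILES; fill each atom to its normal valence:
  6 × C: 1 H each → 6
  5 × C: 2 H each → 10
  5 × C: no H
  2 × C: 3 H each → 6
  2 × N: 2 H each → 4
  2 × N: no H
  2 × O: 1 H each → 2
  1 × Cl: no H
  1 × F: no H
  1 × O: no H
  Total hydrogens = 28.

28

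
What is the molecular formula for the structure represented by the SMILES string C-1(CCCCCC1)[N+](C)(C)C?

Heavy atoms from the SMILES: 10 C, 1 N.
Implicit hydrogens by atom environment:
  6 × C: 2 H each → 12
  3 × C: 3 H each → 9
  1 × C: 1 H
  1 × N (charge +1): no H
  Total hydrogens = 22.
Net charge +1.
Molecular formula: C10H22N+

C10H22N+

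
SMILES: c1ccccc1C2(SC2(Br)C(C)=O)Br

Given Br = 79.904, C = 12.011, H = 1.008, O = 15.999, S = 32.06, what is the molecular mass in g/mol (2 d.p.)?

336.04

Molecular formula: C10H8Br2OS.
M = 2×79.904 + 10×12.011 + 8×1.008 + 1×15.999 + 1×32.06 = 336.04 g/mol.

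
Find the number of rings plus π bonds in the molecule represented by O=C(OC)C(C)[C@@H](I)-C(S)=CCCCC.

Molecular formula from the SMILES: C11H19IO2S.
DoU = (2C + 2 + N − H − X)/2 = (2·11 + 2 + 0 − 19 − 1)/2 = 4/2 = 2.
(Structurally: 0 ring(s) + 2 π bond(s) = 2.)

2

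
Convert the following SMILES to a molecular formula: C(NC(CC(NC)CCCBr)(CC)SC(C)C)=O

Heavy atoms from the SMILES: 1 Br, 13 C, 2 N, 1 O, 1 S.
Implicit hydrogens by atom environment:
  5 × C: 2 H each → 10
  4 × C: 3 H each → 12
  3 × C: 1 H each → 3
  2 × N: 1 H each → 2
  1 × Br: no H
  1 × C: no H
  1 × O: no H
  1 × S: no H
  Total hydrogens = 27.
Molecular formula: C13H27BrN2OS

C13H27BrN2OS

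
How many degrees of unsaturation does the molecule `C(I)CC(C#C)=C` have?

Molecular formula from the SMILES: C6H7I.
DoU = (2C + 2 + N − H − X)/2 = (2·6 + 2 + 0 − 7 − 1)/2 = 6/2 = 3.
(Structurally: 0 ring(s) + 3 π bond(s) = 3.)

3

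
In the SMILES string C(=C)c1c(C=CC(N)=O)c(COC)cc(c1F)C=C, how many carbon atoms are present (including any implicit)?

15

The symbol for carbon appears 15 times in the SMILES. Lowercase c denotes aromatic carbon and counts toward C.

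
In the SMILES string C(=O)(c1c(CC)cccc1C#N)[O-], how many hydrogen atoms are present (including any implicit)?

Hydrogens are implicit in SMILES; fill each atom to its normal valence:
  3 × C (aromatic): 1 H each → 3
  3 × C (aromatic): no H
  2 × C: no H
  1 × C: 3 H
  1 × C: 2 H
  1 × N: no H
  1 × O: no H
  1 × O (charge -1): no H
  Total hydrogens = 8.

8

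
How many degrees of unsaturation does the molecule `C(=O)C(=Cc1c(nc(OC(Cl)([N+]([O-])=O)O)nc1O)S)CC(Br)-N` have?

7

Molecular formula from the SMILES: C10H10BrClN4O6S.
DoU = (2C + 2 + N − H − X)/2 = (2·10 + 2 + 4 − 10 − 2)/2 = 14/2 = 7.
(Structurally: 1 ring(s) + 6 π bond(s) = 7.)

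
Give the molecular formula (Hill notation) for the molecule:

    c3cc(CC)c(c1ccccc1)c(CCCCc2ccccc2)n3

C23H25N

Heavy atoms from the SMILES: 23 C, 1 N.
Implicit hydrogens by atom environment:
  12 × C (aromatic): 1 H each → 12
  5 × C: 2 H each → 10
  5 × C (aromatic): no H
  1 × C: 3 H
  1 × N (aromatic): no H
  Total hydrogens = 25.
Molecular formula: C23H25N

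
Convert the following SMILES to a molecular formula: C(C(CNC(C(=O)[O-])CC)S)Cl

Heavy atoms from the SMILES: 7 C, 1 Cl, 1 N, 2 O, 1 S.
Implicit hydrogens by atom environment:
  3 × C: 2 H each → 6
  2 × C: 1 H each → 2
  1 × C: 3 H
  1 × C: no H
  1 × Cl: no H
  1 × N: 1 H
  1 × O: no H
  1 × O (charge -1): no H
  1 × S: 1 H
  Total hydrogens = 13.
Net charge -1.
Molecular formula: C7H13ClNO2S-

C7H13ClNO2S-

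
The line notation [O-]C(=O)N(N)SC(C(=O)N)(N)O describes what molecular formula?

C3H7N4O4S-

Heavy atoms from the SMILES: 3 C, 4 N, 4 O, 1 S.
Implicit hydrogens by atom environment:
  3 × C: no H
  3 × N: 2 H each → 6
  2 × O: no H
  1 × N: no H
  1 × O: 1 H
  1 × O (charge -1): no H
  1 × S: no H
  Total hydrogens = 7.
Net charge -1.
Molecular formula: C3H7N4O4S-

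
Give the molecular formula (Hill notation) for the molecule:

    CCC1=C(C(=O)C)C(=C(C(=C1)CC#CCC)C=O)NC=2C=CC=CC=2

Heavy atoms from the SMILES: 22 C, 1 N, 2 O.
Implicit hydrogens by atom environment:
  6 × C (aromatic): 1 H each → 6
  6 × C (aromatic): no H
  3 × C: 3 H each → 9
  3 × C: 2 H each → 6
  3 × C: no H
  2 × O: no H
  1 × C: 1 H
  1 × N: 1 H
  Total hydrogens = 23.
Molecular formula: C22H23NO2

C22H23NO2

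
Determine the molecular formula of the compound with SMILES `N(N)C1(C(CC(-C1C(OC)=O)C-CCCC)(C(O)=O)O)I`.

C13H23IN2O5

Heavy atoms from the SMILES: 13 C, 1 I, 2 N, 5 O.
Implicit hydrogens by atom environment:
  5 × C: 2 H each → 10
  4 × C: no H
  3 × O: no H
  2 × C: 3 H each → 6
  2 × C: 1 H each → 2
  2 × O: 1 H each → 2
  1 × I: no H
  1 × N: 2 H
  1 × N: 1 H
  Total hydrogens = 23.
Molecular formula: C13H23IN2O5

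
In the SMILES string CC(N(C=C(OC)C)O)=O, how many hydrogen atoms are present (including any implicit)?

11

Hydrogens are implicit in SMILES; fill each atom to its normal valence:
  3 × C: 3 H each → 9
  2 × C: no H
  2 × O: no H
  1 × C: 1 H
  1 × N: no H
  1 × O: 1 H
  Total hydrogens = 11.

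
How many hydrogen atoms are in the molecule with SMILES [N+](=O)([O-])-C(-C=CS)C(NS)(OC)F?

9

Hydrogens are implicit in SMILES; fill each atom to its normal valence:
  3 × C: 1 H each → 3
  2 × O: no H
  2 × S: 1 H each → 2
  1 × C: 3 H
  1 × C: no H
  1 × F: no H
  1 × N: 1 H
  1 × N (charge +1): no H
  1 × O (charge -1): no H
  Total hydrogens = 9.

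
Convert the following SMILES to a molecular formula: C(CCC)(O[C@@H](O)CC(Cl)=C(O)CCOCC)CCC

C15H29ClO4

Heavy atoms from the SMILES: 15 C, 1 Cl, 4 O.
Implicit hydrogens by atom environment:
  8 × C: 2 H each → 16
  3 × C: 3 H each → 9
  2 × C: 1 H each → 2
  2 × C: no H
  2 × O: 1 H each → 2
  2 × O: no H
  1 × Cl: no H
  Total hydrogens = 29.
Molecular formula: C15H29ClO4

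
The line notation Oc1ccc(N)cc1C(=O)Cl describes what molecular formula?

Heavy atoms from the SMILES: 7 C, 1 Cl, 1 N, 2 O.
Implicit hydrogens by atom environment:
  3 × C (aromatic): 1 H each → 3
  3 × C (aromatic): no H
  1 × C: no H
  1 × Cl: no H
  1 × N: 2 H
  1 × O: 1 H
  1 × O: no H
  Total hydrogens = 6.
Molecular formula: C7H6ClNO2

C7H6ClNO2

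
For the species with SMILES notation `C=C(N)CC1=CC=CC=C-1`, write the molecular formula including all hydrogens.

C9H11N

Heavy atoms from the SMILES: 9 C, 1 N.
Implicit hydrogens by atom environment:
  5 × C (aromatic): 1 H each → 5
  2 × C: 2 H each → 4
  1 × C: no H
  1 × C (aromatic): no H
  1 × N: 2 H
  Total hydrogens = 11.
Molecular formula: C9H11N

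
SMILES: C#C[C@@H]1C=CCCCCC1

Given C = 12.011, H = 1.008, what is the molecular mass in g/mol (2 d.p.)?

134.22

Molecular formula: C10H14.
M = 10×12.011 + 14×1.008 = 134.22 g/mol.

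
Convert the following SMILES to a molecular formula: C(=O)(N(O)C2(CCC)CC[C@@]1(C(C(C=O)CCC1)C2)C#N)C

C17H26N2O3

Heavy atoms from the SMILES: 17 C, 2 N, 3 O.
Implicit hydrogens by atom environment:
  8 × C: 2 H each → 16
  4 × C: no H
  3 × C: 1 H each → 3
  2 × C: 3 H each → 6
  2 × N: no H
  2 × O: no H
  1 × O: 1 H
  Total hydrogens = 26.
Molecular formula: C17H26N2O3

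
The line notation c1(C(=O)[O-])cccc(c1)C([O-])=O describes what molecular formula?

[C8H4O4]2-

Heavy atoms from the SMILES: 8 C, 4 O.
Implicit hydrogens by atom environment:
  4 × C (aromatic): 1 H each → 4
  2 × C (aromatic): no H
  2 × C: no H
  2 × O: no H
  2 × O (charge -1): no H
  Total hydrogens = 4.
Net charge -2.
Molecular formula: [C8H4O4]2-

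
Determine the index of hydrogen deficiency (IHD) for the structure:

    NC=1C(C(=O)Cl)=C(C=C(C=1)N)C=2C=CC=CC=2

Molecular formula from the SMILES: C13H11ClN2O.
DoU = (2C + 2 + N − H − X)/2 = (2·13 + 2 + 2 − 11 − 1)/2 = 18/2 = 9.
(Structurally: 2 ring(s) + 7 π bond(s) = 9.)

9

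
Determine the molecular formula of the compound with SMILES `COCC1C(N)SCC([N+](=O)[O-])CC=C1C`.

Heavy atoms from the SMILES: 10 C, 2 N, 3 O, 1 S.
Implicit hydrogens by atom environment:
  4 × C: 1 H each → 4
  3 × C: 2 H each → 6
  2 × C: 3 H each → 6
  2 × O: no H
  1 × C: no H
  1 × N: 2 H
  1 × N (charge +1): no H
  1 × O (charge -1): no H
  1 × S: no H
  Total hydrogens = 18.
Molecular formula: C10H18N2O3S

C10H18N2O3S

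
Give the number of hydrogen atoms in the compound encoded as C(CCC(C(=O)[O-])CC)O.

13

Hydrogens are implicit in SMILES; fill each atom to its normal valence:
  4 × C: 2 H each → 8
  1 × C: 3 H
  1 × C: 1 H
  1 × C: no H
  1 × O: 1 H
  1 × O: no H
  1 × O (charge -1): no H
  Total hydrogens = 13.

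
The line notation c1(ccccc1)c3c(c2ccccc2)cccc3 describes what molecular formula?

Heavy atoms from the SMILES: 18 C.
Implicit hydrogens by atom environment:
  14 × C (aromatic): 1 H each → 14
  4 × C (aromatic): no H
  Total hydrogens = 14.
Molecular formula: C18H14

C18H14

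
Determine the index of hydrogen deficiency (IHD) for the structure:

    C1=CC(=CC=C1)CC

Molecular formula from the SMILES: C8H10.
DoU = (2C + 2 + N − H − X)/2 = (2·8 + 2 + 0 − 10 − 0)/2 = 8/2 = 4.
(Structurally: 1 ring(s) + 3 π bond(s) = 4.)

4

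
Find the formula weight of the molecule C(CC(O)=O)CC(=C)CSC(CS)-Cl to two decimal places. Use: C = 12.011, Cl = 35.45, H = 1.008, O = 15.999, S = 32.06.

254.79

Molecular formula: C9H15ClO2S2.
M = 9×12.011 + 1×35.45 + 15×1.008 + 2×15.999 + 2×32.06 = 254.79 g/mol.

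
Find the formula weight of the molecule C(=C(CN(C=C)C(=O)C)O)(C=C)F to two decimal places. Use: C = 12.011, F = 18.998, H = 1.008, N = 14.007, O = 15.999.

Molecular formula: C9H12FNO2.
M = 9×12.011 + 1×18.998 + 12×1.008 + 1×14.007 + 2×15.999 = 185.20 g/mol.

185.20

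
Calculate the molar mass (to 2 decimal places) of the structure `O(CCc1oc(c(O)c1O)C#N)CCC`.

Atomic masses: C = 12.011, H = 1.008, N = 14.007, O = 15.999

211.22

Molecular formula: C10H13NO4.
M = 10×12.011 + 13×1.008 + 1×14.007 + 4×15.999 = 211.22 g/mol.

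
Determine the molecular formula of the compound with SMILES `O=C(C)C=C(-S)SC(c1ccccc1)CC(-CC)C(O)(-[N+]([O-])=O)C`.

Heavy atoms from the SMILES: 17 C, 1 N, 4 O, 2 S.
Implicit hydrogens by atom environment:
  5 × C (aromatic): 1 H each → 5
  3 × C: 3 H each → 9
  3 × C: 1 H each → 3
  3 × C: no H
  2 × C: 2 H each → 4
  2 × O: no H
  1 × C (aromatic): no H
  1 × N (charge +1): no H
  1 × O: 1 H
  1 × O (charge -1): no H
  1 × S: 1 H
  1 × S: no H
  Total hydrogens = 23.
Molecular formula: C17H23NO4S2

C17H23NO4S2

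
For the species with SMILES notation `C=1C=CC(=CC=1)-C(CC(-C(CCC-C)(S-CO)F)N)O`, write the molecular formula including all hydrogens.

C15H24FNO2S

Heavy atoms from the SMILES: 15 C, 1 F, 1 N, 2 O, 1 S.
Implicit hydrogens by atom environment:
  5 × C: 2 H each → 10
  5 × C (aromatic): 1 H each → 5
  2 × C: 1 H each → 2
  2 × O: 1 H each → 2
  1 × C: 3 H
  1 × C: no H
  1 × C (aromatic): no H
  1 × F: no H
  1 × N: 2 H
  1 × S: no H
  Total hydrogens = 24.
Molecular formula: C15H24FNO2S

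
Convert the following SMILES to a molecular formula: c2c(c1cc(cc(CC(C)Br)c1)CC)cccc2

Heavy atoms from the SMILES: 1 Br, 17 C.
Implicit hydrogens by atom environment:
  8 × C (aromatic): 1 H each → 8
  4 × C (aromatic): no H
  2 × C: 3 H each → 6
  2 × C: 2 H each → 4
  1 × Br: no H
  1 × C: 1 H
  Total hydrogens = 19.
Molecular formula: C17H19Br

C17H19Br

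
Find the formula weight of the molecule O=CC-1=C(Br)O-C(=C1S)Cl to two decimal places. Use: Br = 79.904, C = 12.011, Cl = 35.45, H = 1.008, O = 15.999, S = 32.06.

241.48

Molecular formula: C5H2BrClO2S.
M = 1×79.904 + 5×12.011 + 1×35.45 + 2×1.008 + 2×15.999 + 1×32.06 = 241.48 g/mol.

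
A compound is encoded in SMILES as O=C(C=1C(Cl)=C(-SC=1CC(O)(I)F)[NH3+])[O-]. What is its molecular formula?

C7H6ClFINO3S

Heavy atoms from the SMILES: 7 C, 1 Cl, 1 F, 1 I, 1 N, 3 O, 1 S.
Implicit hydrogens by atom environment:
  4 × C (aromatic): no H
  2 × C: no H
  1 × C: 2 H
  1 × Cl: no H
  1 × F: no H
  1 × I: no H
  1 × N (charge +1): 3 H
  1 × O: 1 H
  1 × O: no H
  1 × O (charge -1): no H
  1 × S (aromatic): no H
  Total hydrogens = 6.
Molecular formula: C7H6ClFINO3S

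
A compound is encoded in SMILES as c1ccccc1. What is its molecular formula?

Heavy atoms from the SMILES: 6 C.
Implicit hydrogens by atom environment:
  6 × C (aromatic): 1 H each → 6
  Total hydrogens = 6.
Molecular formula: C6H6

C6H6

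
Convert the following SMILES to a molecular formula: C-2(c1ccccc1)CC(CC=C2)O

C12H14O

Heavy atoms from the SMILES: 12 C, 1 O.
Implicit hydrogens by atom environment:
  5 × C (aromatic): 1 H each → 5
  4 × C: 1 H each → 4
  2 × C: 2 H each → 4
  1 × C (aromatic): no H
  1 × O: 1 H
  Total hydrogens = 14.
Molecular formula: C12H14O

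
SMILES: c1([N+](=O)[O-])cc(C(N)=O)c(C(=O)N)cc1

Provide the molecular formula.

Heavy atoms from the SMILES: 8 C, 3 N, 4 O.
Implicit hydrogens by atom environment:
  3 × C (aromatic): 1 H each → 3
  3 × C (aromatic): no H
  3 × O: no H
  2 × C: no H
  2 × N: 2 H each → 4
  1 × N (charge +1): no H
  1 × O (charge -1): no H
  Total hydrogens = 7.
Molecular formula: C8H7N3O4

C8H7N3O4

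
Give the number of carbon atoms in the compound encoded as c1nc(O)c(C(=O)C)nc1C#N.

7

The symbol for carbon appears 7 times in the SMILES. Lowercase c denotes aromatic carbon and counts toward C.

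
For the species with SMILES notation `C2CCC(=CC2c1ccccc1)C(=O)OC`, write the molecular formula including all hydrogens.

C14H16O2

Heavy atoms from the SMILES: 14 C, 2 O.
Implicit hydrogens by atom environment:
  5 × C (aromatic): 1 H each → 5
  3 × C: 2 H each → 6
  2 × C: 1 H each → 2
  2 × C: no H
  2 × O: no H
  1 × C: 3 H
  1 × C (aromatic): no H
  Total hydrogens = 16.
Molecular formula: C14H16O2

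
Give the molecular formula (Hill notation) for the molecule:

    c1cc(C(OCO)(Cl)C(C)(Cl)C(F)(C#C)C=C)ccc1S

C15H15Cl2FO2S

Heavy atoms from the SMILES: 15 C, 2 Cl, 1 F, 2 O, 1 S.
Implicit hydrogens by atom environment:
  4 × C (aromatic): 1 H each → 4
  4 × C: no H
  2 × C: 2 H each → 4
  2 × C: 1 H each → 2
  2 × C (aromatic): no H
  2 × Cl: no H
  1 × C: 3 H
  1 × F: no H
  1 × O: 1 H
  1 × O: no H
  1 × S: 1 H
  Total hydrogens = 15.
Molecular formula: C15H15Cl2FO2S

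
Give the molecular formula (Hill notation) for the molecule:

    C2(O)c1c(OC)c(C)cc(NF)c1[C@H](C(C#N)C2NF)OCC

Heavy atoms from the SMILES: 15 C, 2 F, 3 N, 3 O.
Implicit hydrogens by atom environment:
  5 × C (aromatic): no H
  4 × C: 1 H each → 4
  3 × C: 3 H each → 9
  2 × F: no H
  2 × N: 1 H each → 2
  2 × O: no H
  1 × C: 2 H
  1 × C (aromatic): 1 H
  1 × C: no H
  1 × N: no H
  1 × O: 1 H
  Total hydrogens = 19.
Molecular formula: C15H19F2N3O3

C15H19F2N3O3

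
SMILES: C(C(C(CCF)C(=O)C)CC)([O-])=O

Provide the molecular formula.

Heavy atoms from the SMILES: 9 C, 1 F, 3 O.
Implicit hydrogens by atom environment:
  3 × C: 2 H each → 6
  2 × C: 3 H each → 6
  2 × C: 1 H each → 2
  2 × C: no H
  2 × O: no H
  1 × F: no H
  1 × O (charge -1): no H
  Total hydrogens = 14.
Net charge -1.
Molecular formula: C9H14FO3-

C9H14FO3-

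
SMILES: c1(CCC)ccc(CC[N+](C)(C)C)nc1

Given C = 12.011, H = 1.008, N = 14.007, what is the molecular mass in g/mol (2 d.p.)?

207.34

Molecular formula: C13H23N2+.
M = 13×12.011 + 23×1.008 + 2×14.007 = 207.34 g/mol.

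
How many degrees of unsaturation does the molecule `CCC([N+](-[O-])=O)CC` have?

1

Molecular formula from the SMILES: C5H11NO2.
DoU = (2C + 2 + N − H − X)/2 = (2·5 + 2 + 1 − 11 − 0)/2 = 2/2 = 1.
(Structurally: 0 ring(s) + 1 π bond(s) = 1.)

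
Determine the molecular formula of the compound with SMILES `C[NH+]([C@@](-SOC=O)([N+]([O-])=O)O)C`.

Heavy atoms from the SMILES: 4 C, 2 N, 5 O, 1 S.
Implicit hydrogens by atom environment:
  3 × O: no H
  2 × C: 3 H each → 6
  1 × C: 1 H
  1 × C: no H
  1 × N (charge +1): 1 H
  1 × N (charge +1): no H
  1 × O: 1 H
  1 × O (charge -1): no H
  1 × S: no H
  Total hydrogens = 9.
Net charge +1.
Molecular formula: C4H9N2O5S+

C4H9N2O5S+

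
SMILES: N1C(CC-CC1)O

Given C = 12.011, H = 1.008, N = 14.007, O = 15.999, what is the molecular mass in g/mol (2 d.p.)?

Molecular formula: C5H11NO.
M = 5×12.011 + 11×1.008 + 1×14.007 + 1×15.999 = 101.15 g/mol.

101.15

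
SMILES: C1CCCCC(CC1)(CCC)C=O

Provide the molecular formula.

Heavy atoms from the SMILES: 12 C, 1 O.
Implicit hydrogens by atom environment:
  9 × C: 2 H each → 18
  1 × C: 3 H
  1 × C: 1 H
  1 × C: no H
  1 × O: no H
  Total hydrogens = 22.
Molecular formula: C12H22O

C12H22O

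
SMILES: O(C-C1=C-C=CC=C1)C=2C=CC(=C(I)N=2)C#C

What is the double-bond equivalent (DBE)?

Molecular formula from the SMILES: C14H10INO.
DoU = (2C + 2 + N − H − X)/2 = (2·14 + 2 + 1 − 10 − 1)/2 = 20/2 = 10.
(Structurally: 2 ring(s) + 8 π bond(s) = 10.)

10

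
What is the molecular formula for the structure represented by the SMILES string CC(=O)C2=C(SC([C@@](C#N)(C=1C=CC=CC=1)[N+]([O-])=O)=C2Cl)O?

Heavy atoms from the SMILES: 14 C, 1 Cl, 2 N, 4 O, 1 S.
Implicit hydrogens by atom environment:
  5 × C (aromatic): 1 H each → 5
  5 × C (aromatic): no H
  3 × C: no H
  2 × O: no H
  1 × C: 3 H
  1 × Cl: no H
  1 × N (charge +1): no H
  1 × N: no H
  1 × O: 1 H
  1 × O (charge -1): no H
  1 × S (aromatic): no H
  Total hydrogens = 9.
Molecular formula: C14H9ClN2O4S

C14H9ClN2O4S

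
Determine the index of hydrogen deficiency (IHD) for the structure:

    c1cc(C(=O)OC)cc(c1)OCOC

Molecular formula from the SMILES: C10H12O4.
DoU = (2C + 2 + N − H − X)/2 = (2·10 + 2 + 0 − 12 − 0)/2 = 10/2 = 5.
(Structurally: 1 ring(s) + 4 π bond(s) = 5.)

5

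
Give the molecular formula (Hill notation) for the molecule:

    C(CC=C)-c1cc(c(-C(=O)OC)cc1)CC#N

Heavy atoms from the SMILES: 14 C, 1 N, 2 O.
Implicit hydrogens by atom environment:
  4 × C: 2 H each → 8
  3 × C (aromatic): 1 H each → 3
  3 × C (aromatic): no H
  2 × C: no H
  2 × O: no H
  1 × C: 3 H
  1 × C: 1 H
  1 × N: no H
  Total hydrogens = 15.
Molecular formula: C14H15NO2

C14H15NO2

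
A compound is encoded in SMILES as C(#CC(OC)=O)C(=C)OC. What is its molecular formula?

Heavy atoms from the SMILES: 7 C, 3 O.
Implicit hydrogens by atom environment:
  4 × C: no H
  3 × O: no H
  2 × C: 3 H each → 6
  1 × C: 2 H
  Total hydrogens = 8.
Molecular formula: C7H8O3

C7H8O3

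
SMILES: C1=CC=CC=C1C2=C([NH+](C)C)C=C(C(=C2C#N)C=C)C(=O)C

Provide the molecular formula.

Heavy atoms from the SMILES: 19 C, 2 N, 1 O.
Implicit hydrogens by atom environment:
  6 × C (aromatic): 1 H each → 6
  6 × C (aromatic): no H
  3 × C: 3 H each → 9
  2 × C: no H
  1 × C: 2 H
  1 × C: 1 H
  1 × N (charge +1): 1 H
  1 × N: no H
  1 × O: no H
  Total hydrogens = 19.
Net charge +1.
Molecular formula: C19H19N2O+

C19H19N2O+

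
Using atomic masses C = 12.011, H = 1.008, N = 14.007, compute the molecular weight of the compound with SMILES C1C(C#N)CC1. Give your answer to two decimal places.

81.12

Molecular formula: C5H7N.
M = 5×12.011 + 7×1.008 + 1×14.007 = 81.12 g/mol.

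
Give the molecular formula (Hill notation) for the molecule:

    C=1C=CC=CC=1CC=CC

Heavy atoms from the SMILES: 10 C.
Implicit hydrogens by atom environment:
  5 × C (aromatic): 1 H each → 5
  2 × C: 1 H each → 2
  1 × C: 3 H
  1 × C: 2 H
  1 × C (aromatic): no H
  Total hydrogens = 12.
Molecular formula: C10H12

C10H12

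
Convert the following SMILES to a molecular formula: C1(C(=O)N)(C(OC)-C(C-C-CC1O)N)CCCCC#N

C14H25N3O3

Heavy atoms from the SMILES: 14 C, 3 N, 3 O.
Implicit hydrogens by atom environment:
  7 × C: 2 H each → 14
  3 × C: 1 H each → 3
  3 × C: no H
  2 × N: 2 H each → 4
  2 × O: no H
  1 × C: 3 H
  1 × N: no H
  1 × O: 1 H
  Total hydrogens = 25.
Molecular formula: C14H25N3O3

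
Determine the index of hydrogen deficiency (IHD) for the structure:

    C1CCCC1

1

Molecular formula from the SMILES: C5H10.
DoU = (2C + 2 + N − H − X)/2 = (2·5 + 2 + 0 − 10 − 0)/2 = 2/2 = 1.
(Structurally: 1 ring(s) + 0 π bond(s) = 1.)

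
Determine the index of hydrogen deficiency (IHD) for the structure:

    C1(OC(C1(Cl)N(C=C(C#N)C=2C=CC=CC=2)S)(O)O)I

8

Molecular formula from the SMILES: C12H10ClIN2O3S.
DoU = (2C + 2 + N − H − X)/2 = (2·12 + 2 + 2 − 10 − 2)/2 = 16/2 = 8.
(Structurally: 2 ring(s) + 6 π bond(s) = 8.)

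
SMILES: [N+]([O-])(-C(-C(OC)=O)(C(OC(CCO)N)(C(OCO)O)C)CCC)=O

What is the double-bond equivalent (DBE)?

2

Molecular formula from the SMILES: C13H26N2O9.
DoU = (2C + 2 + N − H − X)/2 = (2·13 + 2 + 2 − 26 − 0)/2 = 4/2 = 2.
(Structurally: 0 ring(s) + 2 π bond(s) = 2.)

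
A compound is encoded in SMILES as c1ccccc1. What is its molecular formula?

C6H6

Heavy atoms from the SMILES: 6 C.
Implicit hydrogens by atom environment:
  6 × C (aromatic): 1 H each → 6
  Total hydrogens = 6.
Molecular formula: C6H6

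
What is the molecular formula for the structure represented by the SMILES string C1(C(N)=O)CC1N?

Heavy atoms from the SMILES: 4 C, 2 N, 1 O.
Implicit hydrogens by atom environment:
  2 × C: 1 H each → 2
  2 × N: 2 H each → 4
  1 × C: 2 H
  1 × C: no H
  1 × O: no H
  Total hydrogens = 8.
Molecular formula: C4H8N2O

C4H8N2O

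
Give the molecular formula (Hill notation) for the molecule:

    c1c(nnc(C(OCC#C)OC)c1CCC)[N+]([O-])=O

Heavy atoms from the SMILES: 12 C, 3 N, 4 O.
Implicit hydrogens by atom environment:
  3 × C: 2 H each → 6
  3 × C (aromatic): no H
  3 × O: no H
  2 × C: 3 H each → 6
  2 × C: 1 H each → 2
  2 × N (aromatic): no H
  1 × C (aromatic): 1 H
  1 × C: no H
  1 × N (charge +1): no H
  1 × O (charge -1): no H
  Total hydrogens = 15.
Molecular formula: C12H15N3O4

C12H15N3O4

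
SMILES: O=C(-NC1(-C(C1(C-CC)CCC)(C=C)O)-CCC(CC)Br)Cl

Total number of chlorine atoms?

The symbol for chlorine appears 1 time in the SMILES.

1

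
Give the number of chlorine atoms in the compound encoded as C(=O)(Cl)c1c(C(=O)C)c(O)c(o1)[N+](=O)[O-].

The symbol for chlorine appears 1 time in the SMILES.

1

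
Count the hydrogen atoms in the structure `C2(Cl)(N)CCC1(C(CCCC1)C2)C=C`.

20

Hydrogens are implicit in SMILES; fill each atom to its normal valence:
  8 × C: 2 H each → 16
  2 × C: 1 H each → 2
  2 × C: no H
  1 × Cl: no H
  1 × N: 2 H
  Total hydrogens = 20.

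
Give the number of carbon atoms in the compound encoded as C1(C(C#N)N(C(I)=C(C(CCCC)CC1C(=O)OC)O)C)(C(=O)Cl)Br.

16

The symbol for carbon appears 16 times in the SMILES. (Cl is a single chlorine, not C + l.)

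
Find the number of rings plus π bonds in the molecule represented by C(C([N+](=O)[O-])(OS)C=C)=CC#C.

5

Molecular formula from the SMILES: C7H7NO3S.
DoU = (2C + 2 + N − H − X)/2 = (2·7 + 2 + 1 − 7 − 0)/2 = 10/2 = 5.
(Structurally: 0 ring(s) + 5 π bond(s) = 5.)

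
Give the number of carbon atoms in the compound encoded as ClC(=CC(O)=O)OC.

The symbol for carbon appears 4 times in the SMILES. (Cl is a single chlorine, not C + l.)

4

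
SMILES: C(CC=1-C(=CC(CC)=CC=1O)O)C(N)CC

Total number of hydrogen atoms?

Hydrogens are implicit in SMILES; fill each atom to its normal valence:
  4 × C: 2 H each → 8
  4 × C (aromatic): no H
  2 × C: 3 H each → 6
  2 × C (aromatic): 1 H each → 2
  2 × O: 1 H each → 2
  1 × C: 1 H
  1 × N: 2 H
  Total hydrogens = 21.

21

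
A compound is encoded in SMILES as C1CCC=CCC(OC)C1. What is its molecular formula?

C9H16O

Heavy atoms from the SMILES: 9 C, 1 O.
Implicit hydrogens by atom environment:
  5 × C: 2 H each → 10
  3 × C: 1 H each → 3
  1 × C: 3 H
  1 × O: no H
  Total hydrogens = 16.
Molecular formula: C9H16O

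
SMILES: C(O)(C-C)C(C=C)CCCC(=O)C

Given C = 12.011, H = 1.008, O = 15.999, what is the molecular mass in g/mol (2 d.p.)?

Molecular formula: C11H20O2.
M = 11×12.011 + 20×1.008 + 2×15.999 = 184.28 g/mol.

184.28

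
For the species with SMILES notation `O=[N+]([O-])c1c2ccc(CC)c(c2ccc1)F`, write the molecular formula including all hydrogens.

Heavy atoms from the SMILES: 12 C, 1 F, 1 N, 2 O.
Implicit hydrogens by atom environment:
  5 × C (aromatic): 1 H each → 5
  5 × C (aromatic): no H
  1 × C: 3 H
  1 × C: 2 H
  1 × F: no H
  1 × N (charge +1): no H
  1 × O: no H
  1 × O (charge -1): no H
  Total hydrogens = 10.
Molecular formula: C12H10FNO2

C12H10FNO2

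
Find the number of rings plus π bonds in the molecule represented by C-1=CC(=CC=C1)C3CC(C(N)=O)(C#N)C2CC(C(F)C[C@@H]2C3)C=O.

10

Molecular formula from the SMILES: C19H21FN2O2.
DoU = (2C + 2 + N − H − X)/2 = (2·19 + 2 + 2 − 21 − 1)/2 = 20/2 = 10.
(Structurally: 3 ring(s) + 7 π bond(s) = 10.)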